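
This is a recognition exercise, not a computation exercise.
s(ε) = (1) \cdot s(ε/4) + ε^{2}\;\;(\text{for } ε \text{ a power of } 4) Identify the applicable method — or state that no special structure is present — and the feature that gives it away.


Technique: the master substitution — the argument shrinks by the factor 4, so measure the index on a logarithmic scale and the recursion becomes a shift.


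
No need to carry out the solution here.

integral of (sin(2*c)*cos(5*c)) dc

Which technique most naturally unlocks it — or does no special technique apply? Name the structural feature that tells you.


Method: a trigonometric identity — the product sin(2*c)*cos(5*c) converts to a sum of single-frequency sinusoids via the product-to-sum identity.


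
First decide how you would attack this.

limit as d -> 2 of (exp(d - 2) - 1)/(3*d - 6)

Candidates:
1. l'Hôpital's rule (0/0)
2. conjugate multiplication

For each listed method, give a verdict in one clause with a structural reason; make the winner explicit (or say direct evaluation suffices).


Technique: l'Hôpital's rule (0/0) — substituting 2 gives 0 over 0; differentiate top and bottom once and re-evaluate. Known elementary limits would finish this too — the rule just bypasses the case analysis.
- l'Hôpital's rule (0/0): yes — fits the structure here.
- conjugate multiplication — there is no infinity-minus-infinity radical difference to rationalize.


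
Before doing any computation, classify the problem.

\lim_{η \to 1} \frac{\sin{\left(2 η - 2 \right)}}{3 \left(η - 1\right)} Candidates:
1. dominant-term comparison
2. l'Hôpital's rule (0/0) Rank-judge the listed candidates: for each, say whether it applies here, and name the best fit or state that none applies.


Method: l'Hôpital's rule (0/0) — the 0/0 form at 1 is the signature situation for l'Hôpital's rule. A local series expansion at the point resolves it as well; the rule is the packaged version of that step.
- dominant-term comparison: this is not a rational comparison of growth rates at infinity.
- l'Hôpital's rule (0/0) — yes, a natural case for it.


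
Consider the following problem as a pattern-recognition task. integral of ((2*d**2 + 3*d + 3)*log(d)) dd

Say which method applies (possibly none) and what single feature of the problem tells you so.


Best approach: integration by parts — log(d) is the classic u in parts — its derivative is a plain reciprocal while 2*d**2 + 3*d + 3 absorbs the dv role.


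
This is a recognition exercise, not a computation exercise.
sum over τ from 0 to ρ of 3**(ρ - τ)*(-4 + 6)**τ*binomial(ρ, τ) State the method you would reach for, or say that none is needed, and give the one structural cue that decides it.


Method: the binomial theorem — binomial(ρ, τ) weighting matched powers of (-4 + 6) and 3 is the expanded form of ((-4 + 6) + 3)^ρ — fold it back up.


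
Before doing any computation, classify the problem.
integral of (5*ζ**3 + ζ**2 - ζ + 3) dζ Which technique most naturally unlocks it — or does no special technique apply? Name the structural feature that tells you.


Technique: no special technique — a term-by-term power-rule job in ζ; no substitution or rearrangement earns its keep here.


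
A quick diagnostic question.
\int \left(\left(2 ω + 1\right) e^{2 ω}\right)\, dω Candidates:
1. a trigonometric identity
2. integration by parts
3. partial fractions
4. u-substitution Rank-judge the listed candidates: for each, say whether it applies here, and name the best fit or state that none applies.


Diagnosis: integration by parts — a polynomial 2 ω + 1 against the kernel e^{2 ω} is the signature bounded-ladder case for integration by parts.
- a trigonometric identity: with no trigonometric functions present, identity rewriting has no target.
- integration by parts — applicable, and directly so.
- partial fractions: the expression is not a ratio of polynomials that decomposes further.
- u-substitution — no subexpression of the integrand pairs with its own derivative as a factor — individual terms may offer their own substitutions, but any change of variable covering the whole integral would have to be constructed from outside the expression.


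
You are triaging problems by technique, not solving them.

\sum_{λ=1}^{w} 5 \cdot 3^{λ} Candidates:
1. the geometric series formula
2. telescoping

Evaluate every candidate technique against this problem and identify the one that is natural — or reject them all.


Best approach: the geometric series formula — the ratio of consecutive terms is the constant 3, independent of the index — a geometric sum.
- the geometric series formula — applicable, and directly so.
- telescoping: as presented, consecutive terms share no shifted copy to cancel against — no rewrite is on display to change that.


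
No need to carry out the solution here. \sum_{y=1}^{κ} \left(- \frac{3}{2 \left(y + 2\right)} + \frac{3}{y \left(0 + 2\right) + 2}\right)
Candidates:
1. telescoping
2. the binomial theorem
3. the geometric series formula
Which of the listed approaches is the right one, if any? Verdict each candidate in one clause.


Technique: telescoping — write out three consecutive terms and watch the interior cancel: the advanced copy one term subtracts reappears as the very next term's leading piece, pair after pair.
- telescoping — applies; the problem has the shape this method handles.
- the binomial theorem: there is no pair of bases whose matched powers would reassemble into a single binomial power.
- the geometric series formula: the term-to-term ratio changes with the index, so the geometric formula cannot close it.


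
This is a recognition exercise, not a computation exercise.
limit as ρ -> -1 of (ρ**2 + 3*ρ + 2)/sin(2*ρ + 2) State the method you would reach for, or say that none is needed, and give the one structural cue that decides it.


Verdict: l'Hôpital's rule (0/0) — the 0/0 form at -1 is the signature situation for l'Hôpital's rule. The standard small-argument limits would also carry it; the rule is the systematic route.


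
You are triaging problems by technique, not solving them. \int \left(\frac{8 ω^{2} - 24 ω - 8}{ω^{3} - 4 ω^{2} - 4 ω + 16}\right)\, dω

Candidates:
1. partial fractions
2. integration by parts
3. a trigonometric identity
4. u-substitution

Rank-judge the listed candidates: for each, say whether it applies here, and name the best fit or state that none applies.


Diagnosis: partial fractions — a proper rational integrand over the factorable ω^{3} - 4 ω^{2} - 4 ω + 16: partial fractions reduce it to elementary pieces.
- partial fractions — applicable, and directly so.
- integration by parts: the integrand does not split as a nonconstant polynomial times an exp, sine, cosine of a linear argument, or logarithm — no polynomial-kernel parts product to differentiate one side of.
- a trigonometric identity: with no trigonometric functions present, identity rewriting has no target.
- u-substitution: no subexpression of the integrand serves as a whole-integral substitution inner — individual terms may offer their own, but none carries its derivative as a factor of the full integrand; a working change of variable would have to be constructed from outside the expression.


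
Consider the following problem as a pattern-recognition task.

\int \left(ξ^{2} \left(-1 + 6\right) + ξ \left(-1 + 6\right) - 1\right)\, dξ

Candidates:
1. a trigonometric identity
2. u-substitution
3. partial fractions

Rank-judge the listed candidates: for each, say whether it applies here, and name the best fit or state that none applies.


Best approach: no special technique — the integrand is a sum of constant multiples of powers of ξ — integrate term by term.
- a trigonometric identity — there is no trigonometric structure at all — the integrand carries no sine or cosine to rewrite.
- u-substitution — no substitution does more than relabel what direct integration already handles.
- partial fractions: there is no rational-function structure to decompose.


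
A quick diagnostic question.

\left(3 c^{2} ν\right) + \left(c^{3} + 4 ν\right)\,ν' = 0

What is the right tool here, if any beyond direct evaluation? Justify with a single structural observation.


Best approach: the exact-equation method — 3 c^{2} ν and c^{3} + 4 ν pass the exactness check on the nose, so no integrating factor in c or ν is needed at all.


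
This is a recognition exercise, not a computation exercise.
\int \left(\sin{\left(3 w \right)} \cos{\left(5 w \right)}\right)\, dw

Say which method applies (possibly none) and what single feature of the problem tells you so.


Verdict: a trigonometric identity — the product \sin{\left(3 w \right)} \cos{\left(5 w \right)} converts to a sum of single-frequency sinusoids via the product-to-sum identity.


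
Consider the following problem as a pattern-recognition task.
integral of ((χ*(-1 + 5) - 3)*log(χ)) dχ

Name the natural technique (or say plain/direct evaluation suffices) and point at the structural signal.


Verdict: integration by parts — the logarithm log(χ) has no power-rule antiderivative to read off directly, but its derivative is algebraic — so differentiate log(χ) and integrate the polynomial factor (χ*(-1 + 5) - 3).


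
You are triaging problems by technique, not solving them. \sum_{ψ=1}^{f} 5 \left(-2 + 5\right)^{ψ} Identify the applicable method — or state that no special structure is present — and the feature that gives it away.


Diagnosis: the geometric series formula — consecutive terms stand in a fixed index-free ratio — the geometric sum formula closes it.


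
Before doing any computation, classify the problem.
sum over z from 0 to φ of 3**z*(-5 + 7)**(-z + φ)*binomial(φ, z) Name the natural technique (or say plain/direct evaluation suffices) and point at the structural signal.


Method: the binomial theorem — the summand is term z of a binomial expansion in 3 and (-5 + 7); the whole sum is a single power.


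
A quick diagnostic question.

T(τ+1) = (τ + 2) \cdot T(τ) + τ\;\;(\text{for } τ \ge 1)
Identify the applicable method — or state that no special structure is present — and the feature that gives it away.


Method: a summation factor — normalize by the running product of τ + 2: the left side becomes a difference, and differences sum.


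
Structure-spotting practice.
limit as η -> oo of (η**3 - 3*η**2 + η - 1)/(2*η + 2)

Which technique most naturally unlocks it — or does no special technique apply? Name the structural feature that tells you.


Verdict: dominant-term comparison — divide by the highest power of η present: lower-order terms vanish and the dominant ratio remains. l'Hôpital's at-infinity variant applies to the expression viewed as a single quotient; the leading-term comparison is the direct route.


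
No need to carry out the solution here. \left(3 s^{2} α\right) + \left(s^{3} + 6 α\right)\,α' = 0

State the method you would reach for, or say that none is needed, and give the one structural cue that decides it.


Verdict: the exact-equation method — this form is already the differential of something: the matching mixed partials of 3 s^{2} α and s^{3} + 6 α prove it.


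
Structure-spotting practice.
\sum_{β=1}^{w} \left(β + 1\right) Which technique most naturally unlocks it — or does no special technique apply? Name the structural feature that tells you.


Verdict: no special technique — this is bookkeeping, not technique: standard formulas for sums of constant-multiple powers of β apply termwise.


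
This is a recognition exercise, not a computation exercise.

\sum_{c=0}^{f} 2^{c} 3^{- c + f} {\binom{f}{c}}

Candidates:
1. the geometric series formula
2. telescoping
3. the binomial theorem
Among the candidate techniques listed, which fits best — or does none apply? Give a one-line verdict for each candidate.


Diagnosis: the binomial theorem — terms weighting {\binom{f}{c}} against matched powers of 2 and 3 reassemble into (2 + 3)^f by the binomial theorem.
- the geometric series formula — there is no constant term-to-term ratio.
- telescoping — in the displayed form, no term reappears at a neighboring index to cancel against.
- the binomial theorem: yes — fits the structure here.


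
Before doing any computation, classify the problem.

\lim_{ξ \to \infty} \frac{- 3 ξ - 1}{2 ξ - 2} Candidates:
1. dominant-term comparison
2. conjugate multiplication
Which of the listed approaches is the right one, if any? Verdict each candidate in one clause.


Method: dominant-term comparison — at large ξ only the top-degree terms survive; compare the leading terms and the limit falls out.
- dominant-term comparison — applicable, and directly so.
- conjugate multiplication: no divergent radical difference is present for a conjugate pair to cancel.


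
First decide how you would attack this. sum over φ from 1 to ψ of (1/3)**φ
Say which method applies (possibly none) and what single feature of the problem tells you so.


Method: the geometric series formula — term-over-term division gives 1/3 every time — index-free ratio, geometric sum formula applies.


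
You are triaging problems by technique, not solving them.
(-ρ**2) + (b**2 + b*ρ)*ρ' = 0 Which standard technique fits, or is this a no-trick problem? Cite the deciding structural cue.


Technique: the homogeneous substitution — scaling b and ρ together leaves the slope fixed — it depends only on ρ/b, so substitute the ratio. With the right rearrangement (exchanging the roles of the variables where needed), this also fits a Bernoulli template; the homogeneous substitution reads the structure directly.


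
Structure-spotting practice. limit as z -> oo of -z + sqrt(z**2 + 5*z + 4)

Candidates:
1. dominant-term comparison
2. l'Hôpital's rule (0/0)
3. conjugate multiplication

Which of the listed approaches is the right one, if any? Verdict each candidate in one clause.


Technique: conjugate multiplication — an infinity-minus-infinity difference with a surviving radical — multiply by the conjugate to cancel the divergence.
- dominant-term comparison — this limit is not decided by comparing leading-term growth at infinity.
- l'Hôpital's rule (0/0) — no quotient structure at all: the clash is ∞ minus ∞, which rationalizing converts into a tractable ratio.
- conjugate multiplication — applies; the problem has the shape this method handles.


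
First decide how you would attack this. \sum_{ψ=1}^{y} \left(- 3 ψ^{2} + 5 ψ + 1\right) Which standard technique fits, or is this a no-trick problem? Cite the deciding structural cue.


Best approach: no special technique — Faulhaber territory: sum each constant-multiple power of ψ with its closed-form formula, no trick required.


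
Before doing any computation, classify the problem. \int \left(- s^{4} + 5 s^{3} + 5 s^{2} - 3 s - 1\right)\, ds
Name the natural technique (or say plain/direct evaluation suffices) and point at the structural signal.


Technique: no special technique — the integrand is a sum of constant multiples of powers of s — integrate term by term.


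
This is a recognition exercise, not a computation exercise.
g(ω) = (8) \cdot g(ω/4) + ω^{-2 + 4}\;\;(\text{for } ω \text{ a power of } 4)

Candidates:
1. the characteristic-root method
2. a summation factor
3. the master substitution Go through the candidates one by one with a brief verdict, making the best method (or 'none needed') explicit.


Technique: the master substitution — treat m = log base 4 of ω as the new clock: one recursion step advances m by one while ω scales by 4.
- the characteristic-root method — a divided-index call is not the fixed-shift linear shape that characteristic roots solve.
- a summation factor — the recursion divides its index rather than shifting it — there is no previous-term chain for a summation factor to telescope.
- the master substitution — yes — fits the structure here.


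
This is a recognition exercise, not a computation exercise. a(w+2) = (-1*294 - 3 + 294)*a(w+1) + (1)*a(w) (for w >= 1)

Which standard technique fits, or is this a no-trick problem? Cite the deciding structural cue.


Verdict: the characteristic-root method — because shifting w leaves the equation's coefficients unchanged, exponential trials reduce it to algebra.


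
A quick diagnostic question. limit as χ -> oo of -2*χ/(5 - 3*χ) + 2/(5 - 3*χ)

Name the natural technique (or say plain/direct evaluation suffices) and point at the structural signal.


Verdict: dominant-term comparison — divide through by the highest power of χ; every lower-order term dies and the dominant terms decide the limit. l'Hôpital's at-infinity variant applies to the expression viewed as a single quotient; the leading-term comparison is the direct route.


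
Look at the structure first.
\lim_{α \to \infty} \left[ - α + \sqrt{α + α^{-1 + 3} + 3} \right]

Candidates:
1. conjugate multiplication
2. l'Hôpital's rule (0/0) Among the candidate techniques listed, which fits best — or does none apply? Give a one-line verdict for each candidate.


Verdict: conjugate multiplication — the difference \sqrt{α + α^{-1 + 3} + 3} - α is an ∞ − ∞ stalemate; its conjugate partner breaks the tie.
- conjugate multiplication — yes, a natural case for it.
- l'Hôpital's rule (0/0): no quotient structure at all: the clash is ∞ minus ∞, which rationalizing converts into a tractable ratio.


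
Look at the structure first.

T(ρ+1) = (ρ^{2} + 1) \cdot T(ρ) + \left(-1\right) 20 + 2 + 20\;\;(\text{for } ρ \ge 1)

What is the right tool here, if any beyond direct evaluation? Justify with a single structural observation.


Technique: a summation factor — it is first-order linear but the coefficient ρ^{2} + 1 depends on the index, so multiply through by a summation factor to telescope it.


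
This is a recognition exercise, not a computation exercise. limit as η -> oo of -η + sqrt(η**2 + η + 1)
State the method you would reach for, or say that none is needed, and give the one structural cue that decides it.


Diagnosis: conjugate multiplication — infinity minus infinity with a radical in play — multiply by the conjugate so the divergences of sqrt(η**2 + η + 1) and η annihilate.


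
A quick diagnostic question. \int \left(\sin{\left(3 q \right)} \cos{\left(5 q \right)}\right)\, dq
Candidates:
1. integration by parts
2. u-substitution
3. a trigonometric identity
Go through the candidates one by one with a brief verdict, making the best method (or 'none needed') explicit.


Method: a trigonometric identity — split \sin{\left(3 q \right)} \cos{\left(5 q \right)} with the angle-addition identities: the resulting sum integrates term by term.
- integration by parts: not the fit here: there is no polynomial factor to ladder down — parts can still close the trigonometric product by recursion, though the identity rewrite is the direct route.
- u-substitution: no subexpression of the integrand pairs with its own derivative as a factor — individual terms may offer their own substitutions, but any change of variable covering the whole integral would have to be constructed from outside the expression.
- a trigonometric identity: yes — fits the structure here.


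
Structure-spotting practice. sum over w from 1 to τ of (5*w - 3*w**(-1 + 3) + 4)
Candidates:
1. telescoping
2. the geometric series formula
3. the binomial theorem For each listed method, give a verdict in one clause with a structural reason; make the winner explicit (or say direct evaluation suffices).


Best approach: no special technique — the summand is a plain polynomial in w (expanding first if it arrives factored); standard power-sum formulas evaluate it term by term.
- telescoping: the terms as presented offer no neighboring cancellation — a telescoping rewrite may exist, but the displayed structure does not hand one over.
- the geometric series formula: consecutive terms are not related by a fixed multiplier.
- the binomial theorem: there is no sum-raised-to-a-power identity hiding in these terms.


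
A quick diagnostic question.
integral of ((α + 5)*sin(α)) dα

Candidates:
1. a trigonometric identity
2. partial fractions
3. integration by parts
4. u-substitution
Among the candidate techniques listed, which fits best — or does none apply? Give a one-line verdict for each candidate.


Best approach: integration by parts — the integrand splits as α + 5 times sin(α) — repeatedly differentiating the polynomial part kills it, which is the parts ladder.
- a trigonometric identity: the trigonometric factor has no even power to reduce and no cross-frequency product to convert — the standard power-reduction and product-to-sum identities do not engage it.
- partial fractions: the expression is not a ratio of polynomials that decomposes further.
- integration by parts: yes, a natural case for it.
- u-substitution: no subexpression of the integrand pairs with its own derivative as a factor — individual terms may offer their own substitutions, but any change of variable covering the whole integral would have to be constructed from outside the expression.


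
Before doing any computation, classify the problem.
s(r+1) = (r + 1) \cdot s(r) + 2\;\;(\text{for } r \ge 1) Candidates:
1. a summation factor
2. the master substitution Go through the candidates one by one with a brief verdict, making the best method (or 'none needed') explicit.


Technique: a summation factor — one-term recursion with variable weight r + 1 is solved by product normalization, not by root-finding.
- a summation factor: applicable, and directly so.
- the master substitution: the recursive argument is a shift of the index, not a fixed fraction of it.


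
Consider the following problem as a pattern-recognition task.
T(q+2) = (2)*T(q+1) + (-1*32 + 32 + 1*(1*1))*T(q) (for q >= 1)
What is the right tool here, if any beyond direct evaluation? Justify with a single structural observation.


Diagnosis: the characteristic-root method — constant coefficients and linearity mean the ansatz r^q reduces it to solving the characteristic polynomial.


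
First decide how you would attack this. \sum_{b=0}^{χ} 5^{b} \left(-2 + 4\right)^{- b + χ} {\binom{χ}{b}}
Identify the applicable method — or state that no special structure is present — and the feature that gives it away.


Method: the binomial theorem — terms weighting {\binom{χ}{b}} against matched powers of 5 and (-2 + 4) reassemble into (5 + (-2 + 4))^χ by the binomial theorem.


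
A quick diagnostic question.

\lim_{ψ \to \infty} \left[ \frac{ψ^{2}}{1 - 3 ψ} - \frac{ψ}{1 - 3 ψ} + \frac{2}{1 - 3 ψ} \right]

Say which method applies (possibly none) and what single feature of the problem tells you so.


Technique: dominant-term comparison — divide through by the highest power of ψ; every lower-order term dies and the dominant terms decide the limit. Viewed as a single quotient this is an ∞/∞ form — an at-infinity application of l'Hôpital's rule would also resolve it; comparing leading growth reads the answer without differentiating.


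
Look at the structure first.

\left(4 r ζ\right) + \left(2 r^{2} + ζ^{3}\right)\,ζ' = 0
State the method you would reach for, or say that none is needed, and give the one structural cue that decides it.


Verdict: the exact-equation method — take the mixed partials of 4 r ζ and 2 r^{2} + ζ^{3}: they are equal, which certifies an exact differential.


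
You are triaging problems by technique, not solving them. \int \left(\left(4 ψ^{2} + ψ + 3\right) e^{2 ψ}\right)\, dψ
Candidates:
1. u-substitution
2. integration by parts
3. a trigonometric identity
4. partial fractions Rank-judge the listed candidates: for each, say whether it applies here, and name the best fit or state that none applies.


Verdict: integration by parts — a polynomial factor 4 ψ^{2} + ψ + 3 multiplies e^{2 ψ}; differentiating 4 ψ^{2} + ψ + 3 lowers its degree while e^{2 ψ} integrates cleanly, so parts wins.
- u-substitution — no subexpression of the integrand serves as a whole-integral substitution inner — individual terms may offer their own, but none carries its derivative as a factor of the full integrand; a working change of variable would have to be constructed from outside the expression.
- integration by parts: yes — fits the structure here.
- a trigonometric identity — there is no trigonometric structure at all — the integrand carries no sine or cosine to rewrite.
- partial fractions: there is no rational-function structure to decompose.


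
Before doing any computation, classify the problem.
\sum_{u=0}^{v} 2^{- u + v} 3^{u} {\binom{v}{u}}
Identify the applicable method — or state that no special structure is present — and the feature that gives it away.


Diagnosis: the binomial theorem — binomial coefficients against complementary powers of 3 and 2: recognize the binomial expansion and resum.


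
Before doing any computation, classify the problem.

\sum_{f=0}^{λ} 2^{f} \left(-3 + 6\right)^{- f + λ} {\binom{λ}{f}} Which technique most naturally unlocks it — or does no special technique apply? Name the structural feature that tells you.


Method: the binomial theorem — binomial coefficients against complementary powers of 2 and (-3 + 6): recognize the binomial expansion and resum.


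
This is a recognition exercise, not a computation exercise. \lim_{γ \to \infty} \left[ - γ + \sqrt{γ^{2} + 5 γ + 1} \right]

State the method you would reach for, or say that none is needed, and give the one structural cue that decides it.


Technique: conjugate multiplication — neither \sqrt{γ^{2} + 5 γ + 1} nor γ converges alone, so rewrite their difference as a conjugate-rationalized quotient first.


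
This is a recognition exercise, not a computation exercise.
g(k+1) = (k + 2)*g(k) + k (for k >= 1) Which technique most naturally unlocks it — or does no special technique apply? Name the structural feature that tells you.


Diagnosis: a summation factor — normalize by the running product of k + 2: the left side becomes a difference, and differences sum.


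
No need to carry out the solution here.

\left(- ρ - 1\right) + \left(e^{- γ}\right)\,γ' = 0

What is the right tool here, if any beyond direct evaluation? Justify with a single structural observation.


Technique: separation of variables — separating collects all γ-dependence with the derivative and leaves all ρ-dependence opposite: variables separate. The cross-partial test also passes here (vacuously, each side single-variable); the potential-function route would work, separation is simply more immediate.


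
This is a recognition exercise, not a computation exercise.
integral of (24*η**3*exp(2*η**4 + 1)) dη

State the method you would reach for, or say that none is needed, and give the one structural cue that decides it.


Method: u-substitution — spotting that 24*η**3 is a constant multiple of the derivative of 2*η**4 + 1 is the key observation — substitute u = 2*η**4 + 1 and the integral becomes one-dimensional in u.


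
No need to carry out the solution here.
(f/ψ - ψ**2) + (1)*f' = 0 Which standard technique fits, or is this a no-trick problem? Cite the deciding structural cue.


Method: a linear integrating factor — the unknown enters only to the first power against a nonzero forcing term — the integrating-factor template applies directly.


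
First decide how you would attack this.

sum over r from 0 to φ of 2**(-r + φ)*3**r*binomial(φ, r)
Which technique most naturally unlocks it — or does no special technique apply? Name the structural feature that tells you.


Technique: the binomial theorem — the binomial coefficients weight matched powers of 3 and 2, which is exactly the expansion of a binomial power.


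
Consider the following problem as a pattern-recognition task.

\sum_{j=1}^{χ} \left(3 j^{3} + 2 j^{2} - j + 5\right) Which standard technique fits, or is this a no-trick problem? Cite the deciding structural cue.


Verdict: no special technique — no ratio, no shift structure, no binomial pattern: sum the constant-multiple powers of j with known formulas.


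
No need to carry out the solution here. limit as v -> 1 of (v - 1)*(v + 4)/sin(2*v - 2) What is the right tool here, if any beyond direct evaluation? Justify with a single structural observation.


Technique: l'Hôpital's rule (0/0) — plug in 1: top and bottom both hit zero, so differentiate each and retry. A local series expansion at the point resolves it as well; the rule is the packaged version of that step.


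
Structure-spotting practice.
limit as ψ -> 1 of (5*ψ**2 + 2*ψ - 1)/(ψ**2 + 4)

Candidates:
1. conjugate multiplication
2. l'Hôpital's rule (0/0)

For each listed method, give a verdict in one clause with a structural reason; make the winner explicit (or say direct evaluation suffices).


Method: no special technique — no denominator vanishes and nothing blows up at 1: direct substitution is the whole computation.
- conjugate multiplication — no difference of divergent radicals appears, so rationalizing has nothing to cancel.
- l'Hôpital's rule (0/0) — evaluation at the point is determinate, so the rule has nothing to repair.


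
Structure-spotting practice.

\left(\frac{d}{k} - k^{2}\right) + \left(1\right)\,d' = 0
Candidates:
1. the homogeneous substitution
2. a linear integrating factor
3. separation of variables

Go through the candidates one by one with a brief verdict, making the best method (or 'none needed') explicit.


Method: a linear integrating factor — the unknown enters only to the first power against a nonzero forcing term — the integrating-factor template applies directly.
- the homogeneous substitution — the ratio of the variables does not determine the slope.
- a linear integrating factor — applicable, and directly so.
- separation of variables — no division isolates the independent variable from the unknown.


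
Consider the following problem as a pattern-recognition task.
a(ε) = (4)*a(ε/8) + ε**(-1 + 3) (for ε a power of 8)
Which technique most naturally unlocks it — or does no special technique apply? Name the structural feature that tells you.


Verdict: the master substitution — recursion at ε/8 is multiplicative in the index; logarithmic reindexing via ε = 8^m linearizes it.


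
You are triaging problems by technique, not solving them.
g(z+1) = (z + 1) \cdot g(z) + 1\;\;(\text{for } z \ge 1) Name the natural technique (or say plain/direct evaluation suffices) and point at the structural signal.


Best approach: a summation factor — one-term recursion with variable weight z + 1 is solved by product normalization, not by root-finding.


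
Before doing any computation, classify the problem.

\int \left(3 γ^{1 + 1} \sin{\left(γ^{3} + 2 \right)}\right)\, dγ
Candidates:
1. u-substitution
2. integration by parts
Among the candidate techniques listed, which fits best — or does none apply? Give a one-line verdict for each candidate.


Method: u-substitution — collected, the integrand has one factor that is, up to a constant, the derivative of an inner expression the rest depends on — substitute for that inner expression.
- u-substitution — applicable, and directly so.
- integration by parts — a polynomial factor is present, but its partner is not an exp, sine, or cosine of a degree-1 argument, nor a logarithm.


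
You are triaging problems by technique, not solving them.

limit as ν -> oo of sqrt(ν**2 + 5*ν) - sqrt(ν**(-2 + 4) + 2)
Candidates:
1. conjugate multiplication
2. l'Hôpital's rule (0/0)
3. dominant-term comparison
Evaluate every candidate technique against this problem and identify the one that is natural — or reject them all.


Method: conjugate multiplication — both pieces blow up but their difference is finite; the conjugate trick rationalizes sqrt(ν**2 + 5*ν) - sqrt(ν**(-2 + 4) + 2).
- conjugate multiplication: applicable, and directly so.
- l'Hôpital's rule (0/0) — no quotient structure at all: the clash is ∞ minus ∞, which rationalizing converts into a tractable ratio.
- dominant-term comparison: leading-power comparison does not apply to this form.


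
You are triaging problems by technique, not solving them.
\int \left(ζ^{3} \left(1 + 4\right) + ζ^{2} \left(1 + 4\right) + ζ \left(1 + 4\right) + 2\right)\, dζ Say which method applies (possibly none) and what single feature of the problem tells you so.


Method: no special technique — a term-by-term power-rule job in ζ; no substitution or rearrangement earns its keep here.


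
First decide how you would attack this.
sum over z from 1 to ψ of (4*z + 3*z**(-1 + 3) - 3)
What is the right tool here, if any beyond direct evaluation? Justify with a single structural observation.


Diagnosis: no special technique — recognize the absence of structure: constant-multiple powers of z summed plainly, no special method required.


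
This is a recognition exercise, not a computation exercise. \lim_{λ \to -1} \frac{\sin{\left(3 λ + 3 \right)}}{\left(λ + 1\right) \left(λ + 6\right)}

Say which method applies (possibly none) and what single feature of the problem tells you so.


Verdict: l'Hôpital's rule (0/0) — numerator and denominator both vanish at -1 — a genuine 0/0 form, which is exactly when l'Hôpital applies. A first-order expansion at the point is an equally standard path; the rule packages it.


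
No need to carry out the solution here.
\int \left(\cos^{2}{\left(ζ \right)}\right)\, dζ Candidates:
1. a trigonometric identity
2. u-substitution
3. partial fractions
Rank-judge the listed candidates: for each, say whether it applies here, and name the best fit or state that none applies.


Technique: a trigonometric identity — \cos^{2}{\left(ζ \right)} carries an even exponent — trade it for double-angle cosines before integrating.
- a trigonometric identity — applicable, and directly so.
- u-substitution — no subexpression of the integrand serves as a whole-integral substitution inner — individual terms may offer their own, but none carries its derivative as a factor of the full integrand; a working change of variable would have to be constructed from outside the expression.
- partial fractions: there is no rational-function structure to decompose.


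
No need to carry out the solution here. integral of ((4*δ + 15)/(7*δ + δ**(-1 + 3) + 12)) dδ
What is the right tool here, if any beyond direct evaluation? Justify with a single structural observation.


Best approach: partial fractions — (7*δ + δ**(-1 + 3) + 12) splits into linear pieces, so the quotient is a sum of simple fractions — decompose before integrating.


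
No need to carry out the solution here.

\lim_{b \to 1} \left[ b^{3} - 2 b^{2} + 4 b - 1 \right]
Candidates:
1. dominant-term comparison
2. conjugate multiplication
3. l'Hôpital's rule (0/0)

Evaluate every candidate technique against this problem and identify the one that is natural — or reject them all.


Verdict: no special technique — nothing blocks direct substitution at 1: plug in and finish.
- dominant-term comparison — this limit is not decided by comparing leading-term growth at infinity.
- conjugate multiplication — multiplying by a conjugate would not remove any indeterminacy here.
- l'Hôpital's rule (0/0): substituting the point produces a determinate value, not a 0 over 0 clash.


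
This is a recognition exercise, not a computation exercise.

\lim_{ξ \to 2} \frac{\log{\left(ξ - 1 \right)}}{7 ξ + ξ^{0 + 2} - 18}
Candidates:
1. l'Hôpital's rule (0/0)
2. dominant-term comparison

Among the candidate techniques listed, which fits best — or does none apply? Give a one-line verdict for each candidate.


Technique: l'Hôpital's rule (0/0) — both numerator and denominator vanish at 2: the genuine 0/0 indeterminate that l'Hôpital exists for. The standard small-argument limits would also carry it; the rule is the systematic route.
- l'Hôpital's rule (0/0) — yes — fits the structure here.
- dominant-term comparison — no dominant-degree comparison decides it.


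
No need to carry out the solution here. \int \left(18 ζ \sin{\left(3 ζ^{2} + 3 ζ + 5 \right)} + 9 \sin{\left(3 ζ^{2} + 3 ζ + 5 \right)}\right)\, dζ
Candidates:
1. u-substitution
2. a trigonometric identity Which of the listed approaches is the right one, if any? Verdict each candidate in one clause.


Diagnosis: u-substitution — collected, the integrand has one factor that is, up to a constant, the derivative of an inner expression the rest depends on — substitute for that inner expression.
- u-substitution: applies; the problem has the shape this method handles.
- a trigonometric identity: the trigonometric factor has no even power to reduce and no cross-frequency product to convert — the standard power-reduction and product-to-sum identities do not engage it.


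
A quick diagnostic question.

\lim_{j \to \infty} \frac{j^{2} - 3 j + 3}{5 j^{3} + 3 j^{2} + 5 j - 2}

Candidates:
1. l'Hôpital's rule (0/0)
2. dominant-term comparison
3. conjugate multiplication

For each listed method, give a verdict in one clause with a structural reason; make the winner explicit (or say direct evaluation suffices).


Technique: dominant-term comparison — as j grows, only the highest-degree terms matter — compare leading terms and read the limit off.
- l'Hôpital's rule (0/0): as a single quotient the expression runs to ∞/∞ at the limit point — an at-infinity form of the rule would apply, though the leading-growth comparison is the direct reading.
- dominant-term comparison — yes, a natural case for it.
- conjugate multiplication: multiplying by a conjugate would not remove any indeterminacy here.


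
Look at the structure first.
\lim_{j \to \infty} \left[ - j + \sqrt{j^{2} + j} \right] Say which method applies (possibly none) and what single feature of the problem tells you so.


Diagnosis: conjugate multiplication — an infinity-minus-infinity difference with a surviving radical — multiply by the conjugate to cancel the divergence.


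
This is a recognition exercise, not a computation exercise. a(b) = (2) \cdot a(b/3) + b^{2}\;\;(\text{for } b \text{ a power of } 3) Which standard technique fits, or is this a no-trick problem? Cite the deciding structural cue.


Verdict: the master substitution — the argument shrinks by the factor 3, so measure the index on a logarithmic scale and the recursion becomes a shift.


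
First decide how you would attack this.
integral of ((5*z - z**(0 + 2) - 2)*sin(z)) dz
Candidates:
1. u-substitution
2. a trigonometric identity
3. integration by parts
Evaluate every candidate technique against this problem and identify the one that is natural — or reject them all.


Method: integration by parts — a polynomial (5*z - z**(0 + 2) - 2) against the kernel sin(z) is the signature bounded-ladder case for integration by parts.
- u-substitution — no subexpression of the integrand pairs with its own derivative as a factor — individual terms may offer their own substitutions, but any change of variable covering the whole integral would have to be constructed from outside the expression.
- a trigonometric identity: no even trigonometric power and no product of distinct frequencies to rewrite.
- integration by parts — applies; the problem has the shape this method handles.


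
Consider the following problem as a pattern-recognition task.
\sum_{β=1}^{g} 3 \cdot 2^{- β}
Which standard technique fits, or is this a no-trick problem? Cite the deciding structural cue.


Diagnosis: the geometric series formula — consecutive terms stand in a fixed index-free ratio — the geometric sum formula closes it.


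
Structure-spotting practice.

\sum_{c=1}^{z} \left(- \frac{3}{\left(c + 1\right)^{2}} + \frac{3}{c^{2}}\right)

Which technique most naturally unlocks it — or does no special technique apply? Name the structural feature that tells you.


Diagnosis: telescoping — a difference of consecutive values of one function (\frac{3}{c^{2}} at one index and the next) — telescoping by construction.
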